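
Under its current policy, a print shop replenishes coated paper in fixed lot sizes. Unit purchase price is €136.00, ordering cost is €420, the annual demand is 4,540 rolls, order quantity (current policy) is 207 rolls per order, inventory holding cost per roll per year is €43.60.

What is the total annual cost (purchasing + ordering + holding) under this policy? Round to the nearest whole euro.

Annual ordering cost = (D/Q)·S = (4,540/207) × 420 = €9,211.59
Annual holding cost  = (Q/2)·H = (207/2) × 43.6 = €4,512.60
Purchase cost = D·C = 4,540 × 136 = €617,440.00
Total = €9,211.59 + €4,512.60 + €617,440.00 = €631,164.19

€631,164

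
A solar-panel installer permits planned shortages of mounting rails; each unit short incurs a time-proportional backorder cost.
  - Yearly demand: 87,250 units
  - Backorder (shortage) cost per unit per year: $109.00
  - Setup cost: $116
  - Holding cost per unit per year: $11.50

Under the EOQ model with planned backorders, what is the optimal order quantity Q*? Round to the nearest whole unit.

Q* = √(2DS/H) · √((H + b)/b)
   = √(2 × 87,250 × 116 / 11.5) · √((11.5 + 109) / 109)
   = 1,326.715 × 1.0514 ≈ 1,394.95

1,395 units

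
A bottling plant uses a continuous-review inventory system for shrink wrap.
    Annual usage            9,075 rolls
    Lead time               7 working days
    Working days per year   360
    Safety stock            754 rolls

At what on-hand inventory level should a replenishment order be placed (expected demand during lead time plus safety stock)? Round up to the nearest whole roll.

Daily demand d = 9,075 / 360 = 25.208 rolls/day
Demand during lead time = 25.208 × 7 = 176.46
Reorder point = 176.46 + 754 = 930.46 → round up

931 rolls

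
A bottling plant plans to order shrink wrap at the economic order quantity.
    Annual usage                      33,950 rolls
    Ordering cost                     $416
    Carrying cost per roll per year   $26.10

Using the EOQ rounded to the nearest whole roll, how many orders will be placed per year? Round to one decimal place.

32.6 orders per year

2DS/H = 2·33,950·416/26.1 = 1,082,237.55
EOQ = √1,082,237.55 ≈ 1,040.31 → Q = 1,040
N = D/Q = 33,950/1,040 ≈ 32.644 orders/yr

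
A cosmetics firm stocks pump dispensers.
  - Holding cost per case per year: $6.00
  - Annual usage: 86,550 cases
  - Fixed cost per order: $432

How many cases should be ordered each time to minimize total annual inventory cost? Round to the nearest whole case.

EOQ = √(2DS/H) = √(2 × 86,550 × 432 / 6)
    = √(12,463,200.00) ≈ 3,530.33

3,530 cases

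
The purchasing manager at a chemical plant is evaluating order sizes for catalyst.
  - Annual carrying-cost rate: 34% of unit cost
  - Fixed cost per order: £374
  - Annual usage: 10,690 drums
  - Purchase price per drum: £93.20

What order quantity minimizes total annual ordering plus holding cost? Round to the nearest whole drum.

502 drums

Holding cost per drum per year: H = 34% × £93.2 = £31.6880
Optimal lot size Q* = (2 × 10,690 × £374 / £31.688)^½ ≈ 502.33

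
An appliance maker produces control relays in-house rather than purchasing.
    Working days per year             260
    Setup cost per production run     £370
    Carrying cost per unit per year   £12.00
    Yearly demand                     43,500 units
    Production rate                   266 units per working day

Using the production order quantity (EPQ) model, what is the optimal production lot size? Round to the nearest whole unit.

2,689 units

d = 43,500/260 = 167.3077 units/day;  effective holding cost H(1 − d/p) = 12·(1 − 167.3077/266) = 4.45228
Q* = √(2DS / H_eff) = √(2·43,500·370 / 4.45228) ≈ 2,688.87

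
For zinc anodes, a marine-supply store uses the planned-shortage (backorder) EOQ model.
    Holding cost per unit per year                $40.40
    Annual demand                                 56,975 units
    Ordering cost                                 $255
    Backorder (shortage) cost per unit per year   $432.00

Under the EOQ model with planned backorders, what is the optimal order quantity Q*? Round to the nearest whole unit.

Q* = √(2DS/H) · √((H + b)/b)
   = √(2 × 56,975 × 255 / 40.4) · √((40.4 + 432) / 432)
   = 848.080 × 1.0457 ≈ 886.85

887 units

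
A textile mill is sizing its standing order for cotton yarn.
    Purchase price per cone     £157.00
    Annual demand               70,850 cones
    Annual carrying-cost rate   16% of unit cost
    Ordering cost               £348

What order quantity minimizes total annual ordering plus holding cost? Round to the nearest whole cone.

1,401 cones

Holding cost per cone per year: H = 16% × £157 = £25.1200
Optimal lot size Q* = (2 × 70,850 × £348 / £25.12)^½ ≈ 1,401.09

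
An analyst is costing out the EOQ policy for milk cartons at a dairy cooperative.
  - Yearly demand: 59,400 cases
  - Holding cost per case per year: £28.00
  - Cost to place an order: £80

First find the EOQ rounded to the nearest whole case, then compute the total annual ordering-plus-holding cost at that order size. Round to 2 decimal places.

Q* = √(2·D·S / H) = √(2·59,400·80 / 28) = √339,428.6 ≈ 582.60 → Q = 583 cases
Ordering: D/Q × S = 59,400/583 × £80 = £8,150.94
Holding:  Q/2 × H = 583/2 × £28 = £8,162.00
Total = £8,150.94 + £8,162.00 = £16,312.94

£16,312.94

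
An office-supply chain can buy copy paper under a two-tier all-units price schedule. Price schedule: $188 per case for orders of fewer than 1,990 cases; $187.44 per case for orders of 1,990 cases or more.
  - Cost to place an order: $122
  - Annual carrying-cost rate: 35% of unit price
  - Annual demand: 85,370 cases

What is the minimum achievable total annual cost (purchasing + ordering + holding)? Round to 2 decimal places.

$16,072,262.52

H₁ = 35%×$188 = $65.8000;  H₂ = 35%×$187.44 = $65.6040
EOQ₁ = √(2×85,370×122/65.8000) = 562.65  (< 1,990, feasible at tier 1)
EOQ₂ = √(2×85,370×122/65.6040) = 563.49  (< 1,990 → use Q = 1,990 at tier-2 price)
TC(tier 1 (EOQ₁), Q≈562.6) = $16,086,582.05
TC(tier 2, Q≈1,990.0) = $16,072,262.52
Minimum at tier 2: $16,072,262.52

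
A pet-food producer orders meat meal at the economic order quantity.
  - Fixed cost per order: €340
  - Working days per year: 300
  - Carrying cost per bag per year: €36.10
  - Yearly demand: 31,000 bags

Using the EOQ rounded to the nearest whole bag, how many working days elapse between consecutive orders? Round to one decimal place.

EOQ = √(2DS/H) = √(2 × 31,000 × 340 / 36.1)
    = √(583,933.52) ≈ 764.16 → Q = 764 bags
Days between orders = 300 / (D/Q) = 300 / 40.576 ≈ 7.394

7.4 days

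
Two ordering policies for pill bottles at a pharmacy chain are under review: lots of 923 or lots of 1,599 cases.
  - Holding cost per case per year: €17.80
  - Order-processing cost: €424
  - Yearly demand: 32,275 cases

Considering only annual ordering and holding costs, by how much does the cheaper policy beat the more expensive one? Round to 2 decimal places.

€251.59

Annual cost at Q: ordering D·S/Q plus holding Q·H/2.
TC(923) = (32,275/923)×424 + (923/2)×17.8 = €23,040.92
TC(1,599) = (32,275/1,599)×424 + (1,599/2)×17.8 = €22,789.32
Lots of 1,599 are cheaper by €251.59.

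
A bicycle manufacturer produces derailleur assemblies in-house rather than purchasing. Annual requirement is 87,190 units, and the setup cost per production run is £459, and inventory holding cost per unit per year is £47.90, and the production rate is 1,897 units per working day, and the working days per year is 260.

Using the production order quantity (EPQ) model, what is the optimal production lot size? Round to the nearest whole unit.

d = 87,190/260 = 335.3462 units/day;  effective holding cost H(1 − d/p) = 47.9·(1 − 335.3462/1897) = 39.43238
Q* = √(2DS / H_eff) = √(2·87,190·459 / 39.43238) ≈ 1,424.72

1,425 units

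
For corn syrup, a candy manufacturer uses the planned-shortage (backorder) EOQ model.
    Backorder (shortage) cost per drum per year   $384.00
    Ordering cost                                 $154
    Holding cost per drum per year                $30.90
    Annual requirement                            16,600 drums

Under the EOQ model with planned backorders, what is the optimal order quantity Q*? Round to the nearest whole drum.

423 drums

Basic EOQ = √(2·16,600·154/30.9) = 406.771
Backorder adjustment √((H+b)/b) = √((30.9+384)/384) = 1.0395
Q* = 406.771 × 1.0395 ≈ 422.82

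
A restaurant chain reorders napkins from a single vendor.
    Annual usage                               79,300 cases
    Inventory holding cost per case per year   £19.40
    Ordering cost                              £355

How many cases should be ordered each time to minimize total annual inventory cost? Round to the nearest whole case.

Q* = √(2·D·S / H) = √(2·79,300·355 / 19.4) = √2,902,216.5 ≈ 1,703.59

1,704 cases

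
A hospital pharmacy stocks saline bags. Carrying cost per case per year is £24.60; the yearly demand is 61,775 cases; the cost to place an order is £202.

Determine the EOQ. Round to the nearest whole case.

1,007 cases

2DS/H = 2·61,775·202/24.6 = 1,014,516.26
EOQ = √1,014,516.26 ≈ 1,007.23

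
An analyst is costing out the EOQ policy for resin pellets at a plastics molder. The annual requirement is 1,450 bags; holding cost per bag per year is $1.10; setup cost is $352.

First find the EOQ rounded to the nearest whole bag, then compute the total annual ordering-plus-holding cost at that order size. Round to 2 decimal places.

$1,059.66

Q* = √(2·D·S / H) = √(2·1,450·352 / 1.1) = √928,000.0 ≈ 963.33 → Q = 963 bags
Ordering: D/Q × S = 1,450/963 × $352 = $530.01
Holding:  Q/2 × H = 963/2 × $1.1 = $529.65
Total = $530.01 + $529.65 = $1,059.66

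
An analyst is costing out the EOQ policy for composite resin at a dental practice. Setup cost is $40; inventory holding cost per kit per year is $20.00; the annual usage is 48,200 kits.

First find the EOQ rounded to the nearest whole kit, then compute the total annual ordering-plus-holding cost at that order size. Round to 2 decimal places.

Optimal lot size Q* = (2 × 48,200 × $40 / $20)^½ ≈ 439.09 → Q = 439 kits
Ordering: D/Q × S = 48,200/439 × $40 = $4,391.80
Holding:  Q/2 × H = 439/2 × $20 = $4,390.00
Total = $4,391.80 + $4,390.00 = $8,781.80

$8,781.80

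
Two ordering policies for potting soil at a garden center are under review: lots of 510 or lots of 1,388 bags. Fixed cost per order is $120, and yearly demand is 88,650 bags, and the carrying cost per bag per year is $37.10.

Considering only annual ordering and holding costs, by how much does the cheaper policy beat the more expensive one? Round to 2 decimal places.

$3,092.34

For each Q, cost = (D/Q)·S + (Q/2)·H.
TC(510) = (88,650/510)×120 + (510/2)×37.1 = $30,319.32
TC(1,388) = (88,650/1,388)×120 + (1,388/2)×37.1 = $33,411.67
Lots of 510 are cheaper by $3,092.34.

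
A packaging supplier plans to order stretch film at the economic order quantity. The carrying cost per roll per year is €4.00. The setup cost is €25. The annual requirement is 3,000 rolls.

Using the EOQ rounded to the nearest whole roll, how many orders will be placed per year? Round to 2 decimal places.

15.46 orders per year

Optimal lot size Q* = (2 × 3,000 × €25 / €4)^½ ≈ 193.65 → Q = 194
N = D/Q = 3,000/194 ≈ 15.464 orders/yr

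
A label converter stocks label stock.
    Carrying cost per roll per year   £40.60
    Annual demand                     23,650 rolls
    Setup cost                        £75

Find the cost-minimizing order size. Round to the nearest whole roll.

EOQ = √(2DS/H) = √(2 × 23,650 × 75 / 40.6)
    = √(87,376.85) ≈ 295.60

296 rolls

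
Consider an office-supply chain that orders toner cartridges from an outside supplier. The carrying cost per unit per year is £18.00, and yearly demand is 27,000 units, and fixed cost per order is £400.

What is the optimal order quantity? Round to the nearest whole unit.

1,095 units

EOQ = √(2DS/H) = √(2 × 27,000 × 400 / 18)
    = √(1,200,000.00) ≈ 1,095.45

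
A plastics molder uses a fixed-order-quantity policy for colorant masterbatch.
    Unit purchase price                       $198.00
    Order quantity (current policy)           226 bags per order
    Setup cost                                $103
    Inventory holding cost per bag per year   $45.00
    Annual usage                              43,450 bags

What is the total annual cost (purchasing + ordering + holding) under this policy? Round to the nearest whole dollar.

Orders/yr = 43,450/226 = 192.257; ordering cost = 192.257 × $103 = $19,802.43
Average inventory = 226/2 = 113; holding cost = 113 × $45 = $5,085.00
Purchase cost = D·C = 43,450 × 198 = $8,603,100.00
Total = $19,802.43 + $5,085.00 + $8,603,100.00 = $8,627,987.43

$8,627,987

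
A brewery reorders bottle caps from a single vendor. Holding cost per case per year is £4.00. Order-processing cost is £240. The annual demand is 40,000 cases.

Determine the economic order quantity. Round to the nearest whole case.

2,191 cases

Optimal lot size Q* = (2 × 40,000 × £240 / £4)^½ ≈ 2,190.89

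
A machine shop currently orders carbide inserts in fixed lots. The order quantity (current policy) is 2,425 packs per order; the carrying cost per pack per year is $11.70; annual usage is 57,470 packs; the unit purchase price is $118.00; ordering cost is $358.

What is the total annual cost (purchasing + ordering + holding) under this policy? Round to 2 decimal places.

$6,804,130.48

Orders/yr = 57,470/2,425 = 23.699; ordering cost = 23.699 × $358 = $8,484.23
Average inventory = 2,425/2 = 1212.5; holding cost = 1212.5 × $11.7 = $14,186.25
Purchase cost = D·C = 57,470 × 118 = $6,781,460.00
Total = $8,484.23 + $14,186.25 + $6,781,460.00 = $6,804,130.48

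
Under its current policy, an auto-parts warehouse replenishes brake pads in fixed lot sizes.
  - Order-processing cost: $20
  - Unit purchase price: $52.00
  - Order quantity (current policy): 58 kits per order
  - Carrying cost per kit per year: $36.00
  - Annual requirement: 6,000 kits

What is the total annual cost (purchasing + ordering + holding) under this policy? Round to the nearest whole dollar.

Ordering: D/Q × S = 6,000/58 × $20 = $2,068.97
Holding:  Q/2 × H = 58/2 × $36 = $1,044.00
Purchase cost = D·C = 6,000 × 52 = $312,000.00
Total = $2,068.97 + $1,044.00 + $312,000.00 = $315,112.97

$315,113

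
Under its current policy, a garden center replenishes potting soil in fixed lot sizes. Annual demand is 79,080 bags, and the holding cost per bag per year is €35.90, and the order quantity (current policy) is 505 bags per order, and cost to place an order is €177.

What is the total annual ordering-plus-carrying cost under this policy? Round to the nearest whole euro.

€36,782

Ordering: D/Q × S = 79,080/505 × €177 = €27,717.15
Holding:  Q/2 × H = 505/2 × €35.9 = €9,064.75
Total = €27,717.15 + €9,064.75 = €36,781.90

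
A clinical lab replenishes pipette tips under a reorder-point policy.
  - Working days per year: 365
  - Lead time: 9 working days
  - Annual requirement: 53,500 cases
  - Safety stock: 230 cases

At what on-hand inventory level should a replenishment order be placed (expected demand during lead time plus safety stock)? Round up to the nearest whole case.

Daily demand d = 53,500 / 365 = 146.575 cases/day
Demand during lead time = 146.575 × 9 = 1,319.18
Reorder point = 1,319.18 + 230 = 1,549.18 → round up

1,550 cases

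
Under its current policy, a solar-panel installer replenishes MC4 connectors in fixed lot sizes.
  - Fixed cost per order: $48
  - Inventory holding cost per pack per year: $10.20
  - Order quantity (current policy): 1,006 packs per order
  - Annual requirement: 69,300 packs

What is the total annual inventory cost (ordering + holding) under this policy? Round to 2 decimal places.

Orders/yr = 69,300/1,006 = 68.887; ordering cost = 68.887 × $48 = $3,306.56
Average inventory = 1,006/2 = 503; holding cost = 503 × $10.2 = $5,130.60
Total = $3,306.56 + $5,130.60 = $8,437.16

$8,437.16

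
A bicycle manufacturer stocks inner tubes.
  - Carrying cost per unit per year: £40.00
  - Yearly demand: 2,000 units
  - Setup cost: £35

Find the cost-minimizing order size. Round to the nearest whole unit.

Q* = √(2·D·S / H) = √(2·2,000·35 / 40) = √3,500.0 ≈ 59.16

59 units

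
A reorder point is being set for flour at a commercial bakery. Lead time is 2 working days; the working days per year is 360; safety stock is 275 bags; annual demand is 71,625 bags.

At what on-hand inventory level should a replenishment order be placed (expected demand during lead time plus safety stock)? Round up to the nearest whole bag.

Daily demand d = 71,625 / 360 = 198.958 bags/day
Demand during lead time = 198.958 × 2 = 397.92
Reorder point = 397.92 + 275 = 672.92 → round up

673 bags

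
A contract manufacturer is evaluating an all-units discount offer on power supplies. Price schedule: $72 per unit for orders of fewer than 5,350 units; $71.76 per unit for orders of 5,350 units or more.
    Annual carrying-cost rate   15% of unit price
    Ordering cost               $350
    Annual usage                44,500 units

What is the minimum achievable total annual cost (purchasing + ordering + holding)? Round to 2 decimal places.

H₁ = 15%×$72 = $10.8000;  H₂ = 15%×$71.76 = $10.7640
EOQ₁ = √(2×44,500×350/10.8000) = 1,698.31  (< 5,350, feasible at tier 1)
EOQ₂ = √(2×44,500×350/10.7640) = 1,701.15  (< 5,350 → use Q = 5,350 at tier-2 price)
TC(tier 1 (EOQ₁), Q≈1,698.3) = $3,222,341.76
TC(tier 2, Q≈5,350.0) = $3,225,024.91
Minimum at tier 1 (EOQ₁): $3,222,341.76

$3,222,341.76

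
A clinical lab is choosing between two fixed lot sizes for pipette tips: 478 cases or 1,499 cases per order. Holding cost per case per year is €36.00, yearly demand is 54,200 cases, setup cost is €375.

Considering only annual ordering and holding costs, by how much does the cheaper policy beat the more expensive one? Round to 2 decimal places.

€10,583.88

TC(Q) = (D/Q)S + (Q/2)H
TC(478) = (54,200/478)×375 + (478/2)×36 = €51,124.92
TC(1,499) = (54,200/1,499)×375 + (1,499/2)×36 = €40,541.04
|ΔTC| = |€51,124.92 − €40,541.04| = €10,583.88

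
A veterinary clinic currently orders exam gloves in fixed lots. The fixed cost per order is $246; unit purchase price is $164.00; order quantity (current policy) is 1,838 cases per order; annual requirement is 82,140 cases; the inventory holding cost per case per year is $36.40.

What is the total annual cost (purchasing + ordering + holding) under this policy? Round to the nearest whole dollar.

$13,515,405

Annual ordering cost = (D/Q)·S = (82,140/1,838) × 246 = $10,993.71
Annual holding cost  = (Q/2)·H = (1,838/2) × 36.4 = $33,451.60
Purchase cost = D·C = 82,140 × 164 = $13,470,960.00
Total = $10,993.71 + $33,451.60 + $13,470,960.00 = $13,515,405.31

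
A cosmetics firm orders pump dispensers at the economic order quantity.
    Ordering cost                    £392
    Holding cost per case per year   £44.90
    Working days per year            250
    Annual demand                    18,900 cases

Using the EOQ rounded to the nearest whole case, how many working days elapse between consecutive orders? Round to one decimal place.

7.6 days

Q* = √(2·D·S / H) = √(2·18,900·392 / 44.9) = √330,013.4 ≈ 574.47 → Q = 574 cases
T = Q/D × 250 days = 574/18,900 × 250 = 7.593 days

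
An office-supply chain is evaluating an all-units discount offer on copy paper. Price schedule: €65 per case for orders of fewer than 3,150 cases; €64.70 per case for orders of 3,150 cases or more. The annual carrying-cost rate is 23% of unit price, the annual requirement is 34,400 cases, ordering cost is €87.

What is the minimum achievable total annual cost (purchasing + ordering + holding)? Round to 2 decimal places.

€2,245,459.64

H₁ = 23%×€65 = €14.9500;  H₂ = 23%×€64.70 = €14.8810
EOQ₁ = √(2×34,400×87/14.9500) = 632.75  (< 3,150, feasible at tier 1)
EOQ₂ = √(2×34,400×87/14.8810) = 634.22  (< 3,150 → use Q = 3,150 at tier-2 price)
TC(tier 1 (EOQ₁), Q≈632.8) = €2,245,459.64
TC(tier 2, Q≈3,150.0) = €2,250,067.67
Minimum at tier 1 (EOQ₁): €2,245,459.64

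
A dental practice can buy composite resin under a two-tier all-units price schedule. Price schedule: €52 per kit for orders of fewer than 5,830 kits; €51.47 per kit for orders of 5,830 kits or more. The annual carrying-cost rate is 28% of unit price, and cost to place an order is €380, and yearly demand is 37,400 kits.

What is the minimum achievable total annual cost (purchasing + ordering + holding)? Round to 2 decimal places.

H₁ = 28%×€52 = €14.5600;  H₂ = 28%×€51.47 = €14.4116
EOQ₁ = √(2×37,400×380/14.5600) = 1,397.21  (< 5,830, feasible at tier 1)
EOQ₂ = √(2×37,400×380/14.4116) = 1,404.39  (< 5,830 → use Q = 5,830 at tier-2 price)
TC(tier 1 (EOQ₁), Q≈1,397.2) = €1,965,143.39
TC(tier 2, Q≈5,830.0) = €1,969,425.55
Minimum at tier 1 (EOQ₁): €1,965,143.39

€1,965,143.39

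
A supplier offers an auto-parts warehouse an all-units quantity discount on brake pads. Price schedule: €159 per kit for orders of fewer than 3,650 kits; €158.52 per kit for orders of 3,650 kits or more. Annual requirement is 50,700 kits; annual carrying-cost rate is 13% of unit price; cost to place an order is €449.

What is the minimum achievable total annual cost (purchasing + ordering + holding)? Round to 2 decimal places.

H₁ = 13%×€159 = €20.6700;  H₂ = 13%×€158.52 = €20.6076
EOQ₁ = √(2×50,700×449/20.6700) = 1,484.13  (< 3,650, feasible at tier 1)
EOQ₂ = √(2×50,700×449/20.6076) = 1,486.38  (< 3,650 → use Q = 3,650 at tier-2 price)
TC(tier 1 (EOQ₁), Q≈1,484.1) = €8,091,976.96
TC(tier 2, Q≈3,650.0) = €8,080,809.66
Minimum at tier 2: €8,080,809.66

€8,080,809.66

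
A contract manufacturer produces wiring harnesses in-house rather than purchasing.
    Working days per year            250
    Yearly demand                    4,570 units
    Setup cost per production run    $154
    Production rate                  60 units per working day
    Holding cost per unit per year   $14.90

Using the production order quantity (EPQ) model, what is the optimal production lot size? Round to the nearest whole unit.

Daily demand d = 4,570/250 = 18.280; p = 60; 1 − d/p = 0.69533
EPQ = √(2DS / (H(1 − d/p)))
    = √(2 × 4,570 × 154 / (14.9 × 0.69533)) ≈ 368.59

369 units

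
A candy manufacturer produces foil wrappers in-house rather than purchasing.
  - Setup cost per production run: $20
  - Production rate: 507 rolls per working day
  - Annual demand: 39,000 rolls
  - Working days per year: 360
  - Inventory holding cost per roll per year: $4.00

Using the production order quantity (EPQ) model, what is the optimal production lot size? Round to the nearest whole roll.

704 rolls

Daily demand d = 39,000/360 = 108.333; p = 507; 1 − d/p = 0.78632
EPQ = √(2DS / (H(1 − d/p)))
    = √(2 × 39,000 × 20 / (4 × 0.78632)) ≈ 704.26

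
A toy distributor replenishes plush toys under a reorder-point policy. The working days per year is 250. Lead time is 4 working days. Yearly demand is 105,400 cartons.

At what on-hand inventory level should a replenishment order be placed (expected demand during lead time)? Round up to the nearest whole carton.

1,687 cartons

Daily demand d = 105,400 / 250 = 421.600 cartons/day
Demand during lead time = 421.600 × 4 = 1,686.40
Reorder point = 1,686.40 → round up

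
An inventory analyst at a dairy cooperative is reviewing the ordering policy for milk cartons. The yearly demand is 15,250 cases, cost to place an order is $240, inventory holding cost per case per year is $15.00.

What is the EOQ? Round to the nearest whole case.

Q* = √(2·D·S / H) = √(2·15,250·240 / 15) = √488,000.0 ≈ 698.57

699 cases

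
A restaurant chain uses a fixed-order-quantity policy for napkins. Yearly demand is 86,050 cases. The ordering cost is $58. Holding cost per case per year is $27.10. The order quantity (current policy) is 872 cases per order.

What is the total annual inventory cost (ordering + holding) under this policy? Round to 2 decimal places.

Orders/yr = 86,050/872 = 98.681; ordering cost = 98.681 × $58 = $5,723.51
Average inventory = 872/2 = 436; holding cost = 436 × $27.1 = $11,815.60
Total = $5,723.51 + $11,815.60 = $17,539.11

$17,539.11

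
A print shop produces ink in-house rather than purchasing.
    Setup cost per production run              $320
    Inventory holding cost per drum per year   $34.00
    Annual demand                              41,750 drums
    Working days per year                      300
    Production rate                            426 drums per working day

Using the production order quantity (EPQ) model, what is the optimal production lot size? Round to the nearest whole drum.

1,080 drums

d = 41,750/300 = 139.1667 drums/day;  effective holding cost H(1 − d/p) = 34·(1 − 139.1667/426) = 22.89280
Q* = √(2DS / H_eff) = √(2·41,750·320 / 22.89280) ≈ 1,080.36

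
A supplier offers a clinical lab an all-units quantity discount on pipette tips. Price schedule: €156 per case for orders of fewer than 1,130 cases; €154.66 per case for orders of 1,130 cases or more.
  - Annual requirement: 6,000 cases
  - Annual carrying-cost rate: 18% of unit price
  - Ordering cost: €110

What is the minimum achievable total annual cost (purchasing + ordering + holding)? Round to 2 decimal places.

€942,088.15

H₁ = 18%×€156 = €28.0800;  H₂ = 18%×€154.66 = €27.8388
EOQ₁ = √(2×6,000×110/28.0800) = 216.81  (< 1,130, feasible at tier 1)
EOQ₂ = √(2×6,000×110/27.8388) = 217.75  (< 1,130 → use Q = 1,130 at tier-2 price)
TC(tier 1 (EOQ₁), Q≈216.8) = €942,088.15
TC(tier 2, Q≈1,130.0) = €944,272.99
Minimum at tier 1 (EOQ₁): €942,088.15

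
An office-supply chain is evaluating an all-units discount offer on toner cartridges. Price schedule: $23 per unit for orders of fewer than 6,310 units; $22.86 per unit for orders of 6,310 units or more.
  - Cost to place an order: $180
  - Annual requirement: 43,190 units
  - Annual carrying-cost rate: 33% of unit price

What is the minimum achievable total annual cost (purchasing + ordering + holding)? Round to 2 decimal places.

H₁ = 33%×$23 = $7.5900;  H₂ = 33%×$22.86 = $7.5438
EOQ₁ = √(2×43,190×180/7.5900) = 1,431.27  (< 6,310, feasible at tier 1)
EOQ₂ = √(2×43,190×180/7.5438) = 1,435.65  (< 6,310 → use Q = 6,310 at tier-2 price)
TC(tier 1 (EOQ₁), Q≈1,431.3) = $1,004,233.35
TC(tier 2, Q≈6,310.0) = $1,012,356.13
Minimum at tier 1 (EOQ₁): $1,004,233.35

$1,004,233.35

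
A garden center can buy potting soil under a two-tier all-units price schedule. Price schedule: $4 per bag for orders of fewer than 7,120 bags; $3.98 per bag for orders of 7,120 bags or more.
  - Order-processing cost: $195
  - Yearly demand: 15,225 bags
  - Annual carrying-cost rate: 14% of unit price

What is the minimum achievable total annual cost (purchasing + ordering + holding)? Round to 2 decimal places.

$62,723.50

H₁ = 14%×$4 = $0.5600;  H₂ = 14%×$3.98 = $0.5572
EOQ₁ = √(2×15,225×195/0.5600) = 3,256.24  (< 7,120, feasible at tier 1)
EOQ₂ = √(2×15,225×195/0.5572) = 3,264.42  (< 7,120 → use Q = 7,120 at tier-2 price)
TC(tier 1 (EOQ₁), Q≈3,256.2) = $62,723.50
TC(tier 2, Q≈7,120.0) = $62,996.11
Minimum at tier 1 (EOQ₁): $62,723.50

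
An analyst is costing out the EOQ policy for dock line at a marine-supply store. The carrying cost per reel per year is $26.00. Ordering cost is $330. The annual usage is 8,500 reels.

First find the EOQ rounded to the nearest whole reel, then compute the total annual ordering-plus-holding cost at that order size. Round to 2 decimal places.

$12,077.26

Optimal lot size Q* = (2 × 8,500 × $330 / $26)^½ ≈ 464.51 → Q = 465 reels
Ordering: D/Q × S = 8,500/465 × $330 = $6,032.26
Holding:  Q/2 × H = 465/2 × $26 = $6,045.00
Total = $6,032.26 + $6,045.00 = $12,077.26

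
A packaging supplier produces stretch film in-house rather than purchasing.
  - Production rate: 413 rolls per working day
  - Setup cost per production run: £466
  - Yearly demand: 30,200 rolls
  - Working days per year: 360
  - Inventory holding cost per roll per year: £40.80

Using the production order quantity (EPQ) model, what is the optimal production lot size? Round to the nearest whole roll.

Daily demand d = 30,200/360 = 83.889; p = 413; 1 − d/p = 0.79688
EPQ = √(2DS / (H(1 − d/p)))
    = √(2 × 30,200 × 466 / (40.8 × 0.79688)) ≈ 930.43

930 rolls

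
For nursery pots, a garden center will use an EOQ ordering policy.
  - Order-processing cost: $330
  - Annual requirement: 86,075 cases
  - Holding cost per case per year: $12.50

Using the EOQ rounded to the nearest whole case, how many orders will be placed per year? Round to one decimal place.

40.4 orders per year

Optimal lot size Q* = (2 × 86,075 × $330 / $12.5)^½ ≈ 2,131.84 → Q = 2,132
Orders per year = D/Q = 86,075 / 2,132 = 40.373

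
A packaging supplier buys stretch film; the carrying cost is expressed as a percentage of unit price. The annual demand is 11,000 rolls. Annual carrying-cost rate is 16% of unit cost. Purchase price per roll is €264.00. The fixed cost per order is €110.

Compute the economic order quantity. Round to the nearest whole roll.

Holding cost per roll per year: H = 16% × €264 = €42.2400
EOQ = √(2DS/H) = √(2 × 11,000 × 110 / 42.24)
    = √(57,291.67) ≈ 239.36

239 rolls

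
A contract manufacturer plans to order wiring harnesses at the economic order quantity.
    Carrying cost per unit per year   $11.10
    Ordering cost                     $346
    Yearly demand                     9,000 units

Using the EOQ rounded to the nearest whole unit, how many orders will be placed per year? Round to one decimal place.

12.0 orders per year

EOQ = √(2DS/H) = √(2 × 9,000 × 346 / 11.1)
    = √(561,081.08) ≈ 749.05 → Q = 749
Orders per year = D/Q = 9,000 / 749 = 12.016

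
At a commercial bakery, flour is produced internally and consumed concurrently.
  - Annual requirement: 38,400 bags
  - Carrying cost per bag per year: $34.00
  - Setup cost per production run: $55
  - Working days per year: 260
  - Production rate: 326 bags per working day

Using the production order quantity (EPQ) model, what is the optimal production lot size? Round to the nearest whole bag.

Daily demand d = 38,400/260 = 147.692; p = 326; 1 − d/p = 0.54696
EPQ = √(2DS / (H(1 − d/p)))
    = √(2 × 38,400 × 55 / (34 × 0.54696)) ≈ 476.59

477 bags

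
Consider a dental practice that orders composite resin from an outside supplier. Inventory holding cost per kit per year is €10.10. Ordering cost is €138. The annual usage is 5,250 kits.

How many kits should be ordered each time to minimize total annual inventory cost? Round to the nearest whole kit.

Optimal lot size Q* = (2 × 5,250 × €138 / €10.1)^½ ≈ 378.77

379 kits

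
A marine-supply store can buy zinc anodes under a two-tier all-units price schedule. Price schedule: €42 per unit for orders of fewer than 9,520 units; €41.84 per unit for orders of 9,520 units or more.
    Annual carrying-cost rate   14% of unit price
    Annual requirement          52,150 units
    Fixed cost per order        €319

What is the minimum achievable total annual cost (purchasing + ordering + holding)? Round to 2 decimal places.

€2,204,287.05

H₁ = 14%×€42 = €5.8800;  H₂ = 14%×€41.84 = €5.8576
EOQ₁ = √(2×52,150×319/5.8800) = 2,378.75  (< 9,520, feasible at tier 1)
EOQ₂ = √(2×52,150×319/5.8576) = 2,383.29  (< 9,520 → use Q = 9,520 at tier-2 price)
TC(tier 1 (EOQ₁), Q≈2,378.8) = €2,204,287.05
TC(tier 2, Q≈9,520.0) = €2,211,585.64
Minimum at tier 1 (EOQ₁): €2,204,287.05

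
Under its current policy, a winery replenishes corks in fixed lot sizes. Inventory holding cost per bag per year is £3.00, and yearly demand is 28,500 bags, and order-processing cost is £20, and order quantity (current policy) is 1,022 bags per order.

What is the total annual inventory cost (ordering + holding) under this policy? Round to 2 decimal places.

£2,090.73

Orders/yr = 28,500/1,022 = 27.886; ordering cost = 27.886 × £20 = £557.73
Average inventory = 1,022/2 = 511; holding cost = 511 × £3 = £1,533.00
Total = £557.73 + £1,533.00 = £2,090.73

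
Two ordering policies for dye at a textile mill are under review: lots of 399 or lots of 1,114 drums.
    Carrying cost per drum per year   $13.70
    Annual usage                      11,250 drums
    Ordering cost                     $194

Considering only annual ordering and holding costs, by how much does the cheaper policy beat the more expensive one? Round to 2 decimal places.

$1,386.98

For each Q, cost = (D/Q)·S + (Q/2)·H.
TC(399) = (11,250/399)×194 + (399/2)×13.7 = $8,203.07
TC(1,114) = (11,250/1,114)×194 + (1,114/2)×13.7 = $9,590.06
Lots of 399 are cheaper by $1,386.98.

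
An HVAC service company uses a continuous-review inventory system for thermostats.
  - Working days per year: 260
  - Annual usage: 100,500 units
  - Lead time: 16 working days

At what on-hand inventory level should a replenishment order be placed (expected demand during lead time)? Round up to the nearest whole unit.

6,185 units

Daily demand d = 100,500 / 260 = 386.538 units/day
Demand during lead time = 386.538 × 16 = 6,184.62
Reorder point = 6,184.62 → round up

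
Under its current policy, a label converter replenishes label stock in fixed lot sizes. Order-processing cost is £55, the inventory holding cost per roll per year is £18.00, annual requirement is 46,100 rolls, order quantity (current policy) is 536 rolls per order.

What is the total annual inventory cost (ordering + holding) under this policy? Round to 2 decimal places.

Orders/yr = 46,100/536 = 86.007; ordering cost = 86.007 × £55 = £4,730.41
Average inventory = 536/2 = 268; holding cost = 268 × £18 = £4,824.00
Total = £4,730.41 + £4,824.00 = £9,554.41

£9,554.41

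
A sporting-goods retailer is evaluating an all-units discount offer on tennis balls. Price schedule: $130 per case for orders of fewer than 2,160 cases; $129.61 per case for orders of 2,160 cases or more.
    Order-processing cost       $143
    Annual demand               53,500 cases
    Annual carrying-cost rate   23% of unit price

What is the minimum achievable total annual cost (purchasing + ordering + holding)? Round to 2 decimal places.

$6,969,872.02

H₁ = 23%×$130 = $29.9000;  H₂ = 23%×$129.61 = $29.8103
EOQ₁ = √(2×53,500×143/29.9000) = 715.36  (< 2,160, feasible at tier 1)
EOQ₂ = √(2×53,500×143/29.8103) = 716.43  (< 2,160 → use Q = 2,160 at tier-2 price)
TC(tier 1 (EOQ₁), Q≈715.4) = $6,976,389.25
TC(tier 2, Q≈2,160.0) = $6,969,872.02
Minimum at tier 2: $6,969,872.02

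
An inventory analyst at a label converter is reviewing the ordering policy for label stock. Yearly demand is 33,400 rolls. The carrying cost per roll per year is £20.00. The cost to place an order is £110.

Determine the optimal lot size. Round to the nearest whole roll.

606 rolls

EOQ = √(2DS/H) = √(2 × 33,400 × 110 / 20)
    = √(367,400.00) ≈ 606.14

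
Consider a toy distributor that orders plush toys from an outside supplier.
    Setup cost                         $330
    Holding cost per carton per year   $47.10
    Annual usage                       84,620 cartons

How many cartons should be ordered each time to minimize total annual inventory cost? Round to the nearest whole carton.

Q* = √(2·D·S / H) = √(2·84,620·330 / 47.1) = √1,185,758.0 ≈ 1,088.93

1,089 cartons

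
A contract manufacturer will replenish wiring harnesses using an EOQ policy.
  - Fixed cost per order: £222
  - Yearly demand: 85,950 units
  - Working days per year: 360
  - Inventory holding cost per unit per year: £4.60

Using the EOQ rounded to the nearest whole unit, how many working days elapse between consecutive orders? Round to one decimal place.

2DS/H = 2·85,950·222/4.6 = 8,296,043.48
EOQ = √8,296,043.48 ≈ 2,880.29 → Q = 2,880 units
Cycle time = (working days × Q)/D = (360 × 2,880) / 85,950 = 12.063 days

12.1 days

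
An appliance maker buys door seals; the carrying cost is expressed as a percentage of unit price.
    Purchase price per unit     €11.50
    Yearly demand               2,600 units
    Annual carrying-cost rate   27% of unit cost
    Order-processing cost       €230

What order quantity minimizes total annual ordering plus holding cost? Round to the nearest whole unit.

Holding cost per unit per year: H = 27% × €11.5 = €3.1050
2DS/H = 2·2,600·230/3.105 = 385,185.19
EOQ = √385,185.19 ≈ 620.63

621 units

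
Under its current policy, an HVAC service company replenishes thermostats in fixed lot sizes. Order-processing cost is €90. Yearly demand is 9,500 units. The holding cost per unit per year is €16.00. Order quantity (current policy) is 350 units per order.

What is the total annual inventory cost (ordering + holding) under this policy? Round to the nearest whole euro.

Orders/yr = 9,500/350 = 27.143; ordering cost = 27.143 × €90 = €2,442.86
Average inventory = 350/2 = 175; holding cost = 175 × €16 = €2,800.00
Total = €2,442.86 + €2,800.00 = €5,242.86

€5,243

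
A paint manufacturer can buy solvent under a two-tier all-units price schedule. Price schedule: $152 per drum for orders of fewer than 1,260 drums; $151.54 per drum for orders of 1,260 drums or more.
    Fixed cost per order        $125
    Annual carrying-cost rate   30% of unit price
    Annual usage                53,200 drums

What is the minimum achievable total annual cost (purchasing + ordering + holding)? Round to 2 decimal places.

$8,095,846.84

H₁ = 30%×$152 = $45.6000;  H₂ = 30%×$151.54 = $45.4620
EOQ₁ = √(2×53,200×125/45.6000) = 540.06  (< 1,260, feasible at tier 1)
EOQ₂ = √(2×53,200×125/45.4620) = 540.88  (< 1,260 → use Q = 1,260 at tier-2 price)
TC(tier 1 (EOQ₁), Q≈540.1) = $8,111,026.81
TC(tier 2, Q≈1,260.0) = $8,095,846.84
Minimum at tier 2: $8,095,846.84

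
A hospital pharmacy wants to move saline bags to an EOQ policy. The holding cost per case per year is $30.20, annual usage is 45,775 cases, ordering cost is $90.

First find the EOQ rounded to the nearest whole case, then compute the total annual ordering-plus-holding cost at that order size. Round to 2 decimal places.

$15,774.44

Optimal lot size Q* = (2 × 45,775 × $90 / $30.2)^½ ≈ 522.33 → Q = 522 cases
Annual ordering cost = (D/Q)·S = (45,775/522) × 90 = $7,892.24
Annual holding cost  = (Q/2)·H = (522/2) × 30.2 = $7,882.20
Total = $7,892.24 + $7,882.20 = $15,774.44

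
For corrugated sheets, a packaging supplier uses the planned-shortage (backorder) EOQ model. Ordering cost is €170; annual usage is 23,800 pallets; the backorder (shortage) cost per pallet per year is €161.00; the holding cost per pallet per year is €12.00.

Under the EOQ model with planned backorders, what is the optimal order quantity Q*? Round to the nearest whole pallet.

851 pallets

Q* = √(2DS/H) · √((H + b)/b)
   = √(2 × 23,800 × 170 / 12) · √((12 + 161) / 161)
   = 821.178 × 1.0366 ≈ 851.23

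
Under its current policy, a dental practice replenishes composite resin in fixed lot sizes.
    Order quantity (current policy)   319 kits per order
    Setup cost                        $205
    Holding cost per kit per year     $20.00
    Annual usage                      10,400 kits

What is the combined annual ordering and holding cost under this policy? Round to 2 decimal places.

Ordering: D/Q × S = 10,400/319 × $205 = $6,683.39
Holding:  Q/2 × H = 319/2 × $20 = $3,190.00
Total = $6,683.39 + $3,190.00 = $9,873.39

$9,873.39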